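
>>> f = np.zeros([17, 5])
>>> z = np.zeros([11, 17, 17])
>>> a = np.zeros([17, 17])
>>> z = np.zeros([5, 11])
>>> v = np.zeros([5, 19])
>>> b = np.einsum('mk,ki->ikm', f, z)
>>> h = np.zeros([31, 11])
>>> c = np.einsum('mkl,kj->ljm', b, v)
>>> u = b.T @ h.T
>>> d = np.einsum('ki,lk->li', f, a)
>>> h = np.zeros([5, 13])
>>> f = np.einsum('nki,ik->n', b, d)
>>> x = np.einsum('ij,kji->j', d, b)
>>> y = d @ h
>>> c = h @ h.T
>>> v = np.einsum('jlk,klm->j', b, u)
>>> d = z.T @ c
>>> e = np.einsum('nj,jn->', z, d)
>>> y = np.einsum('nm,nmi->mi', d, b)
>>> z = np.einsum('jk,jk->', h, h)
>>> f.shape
(11,)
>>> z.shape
()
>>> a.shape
(17, 17)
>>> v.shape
(11,)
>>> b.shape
(11, 5, 17)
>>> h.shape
(5, 13)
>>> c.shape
(5, 5)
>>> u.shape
(17, 5, 31)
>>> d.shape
(11, 5)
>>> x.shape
(5,)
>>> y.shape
(5, 17)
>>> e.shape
()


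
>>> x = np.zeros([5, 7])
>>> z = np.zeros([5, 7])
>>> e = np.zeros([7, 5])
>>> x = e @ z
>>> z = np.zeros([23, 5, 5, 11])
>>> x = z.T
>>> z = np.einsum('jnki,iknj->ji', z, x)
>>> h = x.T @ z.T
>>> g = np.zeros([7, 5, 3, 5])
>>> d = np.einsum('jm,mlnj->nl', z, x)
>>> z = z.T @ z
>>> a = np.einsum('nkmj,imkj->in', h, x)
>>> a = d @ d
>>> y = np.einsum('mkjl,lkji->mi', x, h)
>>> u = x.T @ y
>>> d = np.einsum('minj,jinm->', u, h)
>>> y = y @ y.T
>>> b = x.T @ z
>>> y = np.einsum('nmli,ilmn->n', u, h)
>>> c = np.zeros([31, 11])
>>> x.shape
(11, 5, 5, 23)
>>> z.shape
(11, 11)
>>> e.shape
(7, 5)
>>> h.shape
(23, 5, 5, 23)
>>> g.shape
(7, 5, 3, 5)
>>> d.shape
()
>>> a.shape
(5, 5)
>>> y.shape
(23,)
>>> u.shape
(23, 5, 5, 23)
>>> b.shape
(23, 5, 5, 11)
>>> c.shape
(31, 11)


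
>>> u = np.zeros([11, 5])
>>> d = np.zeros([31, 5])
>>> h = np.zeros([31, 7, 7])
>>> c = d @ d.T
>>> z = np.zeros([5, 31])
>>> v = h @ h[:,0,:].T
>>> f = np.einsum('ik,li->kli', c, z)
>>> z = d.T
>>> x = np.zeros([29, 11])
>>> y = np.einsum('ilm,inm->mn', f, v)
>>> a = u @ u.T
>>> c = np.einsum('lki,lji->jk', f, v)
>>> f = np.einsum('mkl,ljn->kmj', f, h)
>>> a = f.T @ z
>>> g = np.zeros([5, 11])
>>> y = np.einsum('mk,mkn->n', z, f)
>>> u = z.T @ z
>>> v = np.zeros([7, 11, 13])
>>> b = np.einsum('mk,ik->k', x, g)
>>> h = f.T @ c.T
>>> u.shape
(31, 31)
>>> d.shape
(31, 5)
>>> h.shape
(7, 31, 7)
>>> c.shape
(7, 5)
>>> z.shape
(5, 31)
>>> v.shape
(7, 11, 13)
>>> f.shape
(5, 31, 7)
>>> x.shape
(29, 11)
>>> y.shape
(7,)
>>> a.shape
(7, 31, 31)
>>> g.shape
(5, 11)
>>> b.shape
(11,)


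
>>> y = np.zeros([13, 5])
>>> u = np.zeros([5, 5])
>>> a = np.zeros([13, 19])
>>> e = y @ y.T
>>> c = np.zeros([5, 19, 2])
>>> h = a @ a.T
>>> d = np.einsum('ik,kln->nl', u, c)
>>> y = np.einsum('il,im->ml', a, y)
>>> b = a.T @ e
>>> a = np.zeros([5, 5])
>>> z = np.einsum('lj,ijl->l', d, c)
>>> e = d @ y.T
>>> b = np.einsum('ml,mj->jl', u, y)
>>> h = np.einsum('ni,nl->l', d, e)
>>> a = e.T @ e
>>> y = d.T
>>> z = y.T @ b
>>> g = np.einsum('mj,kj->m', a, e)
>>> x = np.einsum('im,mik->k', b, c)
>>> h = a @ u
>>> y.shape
(19, 2)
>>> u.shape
(5, 5)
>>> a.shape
(5, 5)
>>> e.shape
(2, 5)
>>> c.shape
(5, 19, 2)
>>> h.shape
(5, 5)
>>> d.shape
(2, 19)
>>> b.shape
(19, 5)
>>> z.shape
(2, 5)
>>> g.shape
(5,)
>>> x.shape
(2,)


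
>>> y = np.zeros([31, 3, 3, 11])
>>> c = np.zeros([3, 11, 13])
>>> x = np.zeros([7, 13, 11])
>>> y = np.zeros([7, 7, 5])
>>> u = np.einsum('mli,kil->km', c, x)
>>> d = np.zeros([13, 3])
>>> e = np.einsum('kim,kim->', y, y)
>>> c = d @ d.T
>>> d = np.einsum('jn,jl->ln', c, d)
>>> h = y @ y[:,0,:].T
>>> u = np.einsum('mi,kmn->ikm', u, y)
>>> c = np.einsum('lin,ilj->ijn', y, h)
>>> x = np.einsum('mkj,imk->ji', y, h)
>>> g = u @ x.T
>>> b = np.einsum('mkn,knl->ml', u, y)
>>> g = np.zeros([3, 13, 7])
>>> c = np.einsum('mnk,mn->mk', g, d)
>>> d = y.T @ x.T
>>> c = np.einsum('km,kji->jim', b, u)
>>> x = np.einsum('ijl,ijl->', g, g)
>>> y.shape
(7, 7, 5)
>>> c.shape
(7, 7, 5)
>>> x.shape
()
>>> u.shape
(3, 7, 7)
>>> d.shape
(5, 7, 5)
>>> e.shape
()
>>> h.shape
(7, 7, 7)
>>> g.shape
(3, 13, 7)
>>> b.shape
(3, 5)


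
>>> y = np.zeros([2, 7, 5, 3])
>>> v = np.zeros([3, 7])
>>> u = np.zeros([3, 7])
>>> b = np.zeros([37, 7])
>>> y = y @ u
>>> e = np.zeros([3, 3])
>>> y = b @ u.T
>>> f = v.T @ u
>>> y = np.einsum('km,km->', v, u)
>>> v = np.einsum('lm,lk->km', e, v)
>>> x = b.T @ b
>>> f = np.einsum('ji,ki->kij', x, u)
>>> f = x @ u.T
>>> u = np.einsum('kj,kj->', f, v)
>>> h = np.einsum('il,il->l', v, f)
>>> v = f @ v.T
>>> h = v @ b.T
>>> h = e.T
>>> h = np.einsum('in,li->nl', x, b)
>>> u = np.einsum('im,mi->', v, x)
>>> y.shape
()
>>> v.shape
(7, 7)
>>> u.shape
()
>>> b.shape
(37, 7)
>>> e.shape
(3, 3)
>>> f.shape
(7, 3)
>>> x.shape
(7, 7)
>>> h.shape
(7, 37)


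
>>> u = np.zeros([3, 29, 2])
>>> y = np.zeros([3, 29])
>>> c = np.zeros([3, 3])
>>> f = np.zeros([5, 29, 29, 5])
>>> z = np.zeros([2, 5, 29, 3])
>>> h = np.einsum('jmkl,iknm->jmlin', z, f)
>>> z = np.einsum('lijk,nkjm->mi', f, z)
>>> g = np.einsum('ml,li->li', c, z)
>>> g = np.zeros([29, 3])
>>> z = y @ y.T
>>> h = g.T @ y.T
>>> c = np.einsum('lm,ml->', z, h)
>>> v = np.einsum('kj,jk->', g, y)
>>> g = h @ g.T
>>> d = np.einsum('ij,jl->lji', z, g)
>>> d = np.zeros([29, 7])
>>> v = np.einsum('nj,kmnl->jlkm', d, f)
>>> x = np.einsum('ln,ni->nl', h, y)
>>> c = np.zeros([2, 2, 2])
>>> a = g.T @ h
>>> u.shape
(3, 29, 2)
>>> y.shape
(3, 29)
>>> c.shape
(2, 2, 2)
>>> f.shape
(5, 29, 29, 5)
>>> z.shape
(3, 3)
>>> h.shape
(3, 3)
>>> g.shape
(3, 29)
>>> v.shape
(7, 5, 5, 29)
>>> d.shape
(29, 7)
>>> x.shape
(3, 3)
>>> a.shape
(29, 3)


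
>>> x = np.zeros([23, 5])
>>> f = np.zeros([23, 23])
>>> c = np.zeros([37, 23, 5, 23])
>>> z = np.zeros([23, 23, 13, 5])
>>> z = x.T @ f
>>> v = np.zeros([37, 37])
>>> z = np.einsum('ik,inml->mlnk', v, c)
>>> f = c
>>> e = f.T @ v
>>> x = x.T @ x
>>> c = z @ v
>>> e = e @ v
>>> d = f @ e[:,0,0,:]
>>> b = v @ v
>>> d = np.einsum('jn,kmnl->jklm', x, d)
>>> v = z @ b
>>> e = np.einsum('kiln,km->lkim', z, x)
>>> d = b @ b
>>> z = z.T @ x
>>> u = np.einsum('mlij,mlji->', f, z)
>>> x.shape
(5, 5)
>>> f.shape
(37, 23, 5, 23)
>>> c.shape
(5, 23, 23, 37)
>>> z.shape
(37, 23, 23, 5)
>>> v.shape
(5, 23, 23, 37)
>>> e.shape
(23, 5, 23, 5)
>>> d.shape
(37, 37)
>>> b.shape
(37, 37)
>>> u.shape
()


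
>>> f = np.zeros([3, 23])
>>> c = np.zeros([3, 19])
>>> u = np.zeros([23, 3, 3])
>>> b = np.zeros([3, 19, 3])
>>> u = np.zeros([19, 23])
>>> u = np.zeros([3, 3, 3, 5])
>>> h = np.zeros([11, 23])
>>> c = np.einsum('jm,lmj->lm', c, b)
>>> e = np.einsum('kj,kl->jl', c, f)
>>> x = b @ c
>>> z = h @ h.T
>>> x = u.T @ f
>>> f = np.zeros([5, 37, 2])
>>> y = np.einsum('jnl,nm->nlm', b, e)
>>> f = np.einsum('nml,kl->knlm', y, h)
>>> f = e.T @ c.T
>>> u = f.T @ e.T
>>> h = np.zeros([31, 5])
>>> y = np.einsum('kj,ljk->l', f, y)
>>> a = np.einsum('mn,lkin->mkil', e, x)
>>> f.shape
(23, 3)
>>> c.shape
(3, 19)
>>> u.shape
(3, 19)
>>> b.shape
(3, 19, 3)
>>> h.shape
(31, 5)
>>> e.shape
(19, 23)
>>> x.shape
(5, 3, 3, 23)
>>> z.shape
(11, 11)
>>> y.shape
(19,)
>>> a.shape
(19, 3, 3, 5)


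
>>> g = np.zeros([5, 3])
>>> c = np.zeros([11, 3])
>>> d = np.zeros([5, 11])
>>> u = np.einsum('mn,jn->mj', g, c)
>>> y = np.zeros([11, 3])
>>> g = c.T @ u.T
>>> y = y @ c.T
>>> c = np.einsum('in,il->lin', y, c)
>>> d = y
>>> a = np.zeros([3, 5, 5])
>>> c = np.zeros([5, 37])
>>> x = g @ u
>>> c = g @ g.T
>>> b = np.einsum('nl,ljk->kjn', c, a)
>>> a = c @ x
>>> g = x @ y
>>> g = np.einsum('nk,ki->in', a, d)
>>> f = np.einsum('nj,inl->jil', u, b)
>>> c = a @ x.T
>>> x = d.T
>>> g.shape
(11, 3)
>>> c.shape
(3, 3)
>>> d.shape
(11, 11)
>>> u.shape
(5, 11)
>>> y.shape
(11, 11)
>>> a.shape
(3, 11)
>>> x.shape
(11, 11)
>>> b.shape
(5, 5, 3)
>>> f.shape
(11, 5, 3)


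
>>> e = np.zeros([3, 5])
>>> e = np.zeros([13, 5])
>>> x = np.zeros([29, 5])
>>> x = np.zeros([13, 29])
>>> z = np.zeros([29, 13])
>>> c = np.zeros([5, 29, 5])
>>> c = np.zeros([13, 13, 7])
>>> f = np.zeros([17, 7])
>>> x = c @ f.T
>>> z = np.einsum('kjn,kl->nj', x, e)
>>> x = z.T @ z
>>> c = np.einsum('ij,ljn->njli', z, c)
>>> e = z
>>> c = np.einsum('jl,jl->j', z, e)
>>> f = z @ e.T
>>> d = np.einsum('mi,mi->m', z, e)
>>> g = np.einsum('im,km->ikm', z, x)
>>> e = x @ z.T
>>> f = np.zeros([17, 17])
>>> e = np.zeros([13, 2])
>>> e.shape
(13, 2)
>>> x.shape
(13, 13)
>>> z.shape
(17, 13)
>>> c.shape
(17,)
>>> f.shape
(17, 17)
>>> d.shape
(17,)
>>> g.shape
(17, 13, 13)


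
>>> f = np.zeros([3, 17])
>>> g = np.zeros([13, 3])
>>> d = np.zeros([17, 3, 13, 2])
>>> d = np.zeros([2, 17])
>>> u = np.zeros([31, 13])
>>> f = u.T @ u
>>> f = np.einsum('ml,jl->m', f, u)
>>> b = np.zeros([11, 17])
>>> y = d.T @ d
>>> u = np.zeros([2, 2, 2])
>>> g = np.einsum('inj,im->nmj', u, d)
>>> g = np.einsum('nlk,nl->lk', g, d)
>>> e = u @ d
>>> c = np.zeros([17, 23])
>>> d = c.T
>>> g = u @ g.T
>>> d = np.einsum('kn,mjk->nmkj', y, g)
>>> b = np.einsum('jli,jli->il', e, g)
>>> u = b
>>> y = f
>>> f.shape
(13,)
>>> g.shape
(2, 2, 17)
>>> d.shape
(17, 2, 17, 2)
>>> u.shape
(17, 2)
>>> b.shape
(17, 2)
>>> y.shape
(13,)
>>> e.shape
(2, 2, 17)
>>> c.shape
(17, 23)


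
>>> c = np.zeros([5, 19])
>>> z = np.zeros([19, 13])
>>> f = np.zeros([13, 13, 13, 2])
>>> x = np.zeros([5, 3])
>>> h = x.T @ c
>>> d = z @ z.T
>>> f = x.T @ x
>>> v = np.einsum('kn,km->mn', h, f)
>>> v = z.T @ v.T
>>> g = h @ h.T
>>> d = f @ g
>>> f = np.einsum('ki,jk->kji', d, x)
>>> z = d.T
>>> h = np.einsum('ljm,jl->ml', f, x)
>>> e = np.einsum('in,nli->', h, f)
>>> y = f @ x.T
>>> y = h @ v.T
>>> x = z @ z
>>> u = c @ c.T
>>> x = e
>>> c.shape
(5, 19)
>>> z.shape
(3, 3)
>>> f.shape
(3, 5, 3)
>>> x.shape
()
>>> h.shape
(3, 3)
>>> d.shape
(3, 3)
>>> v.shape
(13, 3)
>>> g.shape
(3, 3)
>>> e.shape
()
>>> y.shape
(3, 13)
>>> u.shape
(5, 5)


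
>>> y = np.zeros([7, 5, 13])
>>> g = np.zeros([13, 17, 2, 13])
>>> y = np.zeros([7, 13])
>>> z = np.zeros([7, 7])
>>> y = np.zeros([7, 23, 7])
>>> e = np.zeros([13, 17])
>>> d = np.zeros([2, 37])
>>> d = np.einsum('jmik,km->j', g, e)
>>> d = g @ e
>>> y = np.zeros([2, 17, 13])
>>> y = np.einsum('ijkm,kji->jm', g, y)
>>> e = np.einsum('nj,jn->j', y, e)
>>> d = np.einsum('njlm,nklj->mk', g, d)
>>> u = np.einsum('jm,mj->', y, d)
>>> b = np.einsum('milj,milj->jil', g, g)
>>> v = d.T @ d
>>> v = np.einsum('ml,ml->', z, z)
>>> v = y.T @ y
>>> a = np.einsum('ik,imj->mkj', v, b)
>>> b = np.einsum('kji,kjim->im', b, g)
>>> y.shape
(17, 13)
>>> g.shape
(13, 17, 2, 13)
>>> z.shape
(7, 7)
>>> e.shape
(13,)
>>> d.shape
(13, 17)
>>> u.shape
()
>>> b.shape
(2, 13)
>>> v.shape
(13, 13)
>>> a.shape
(17, 13, 2)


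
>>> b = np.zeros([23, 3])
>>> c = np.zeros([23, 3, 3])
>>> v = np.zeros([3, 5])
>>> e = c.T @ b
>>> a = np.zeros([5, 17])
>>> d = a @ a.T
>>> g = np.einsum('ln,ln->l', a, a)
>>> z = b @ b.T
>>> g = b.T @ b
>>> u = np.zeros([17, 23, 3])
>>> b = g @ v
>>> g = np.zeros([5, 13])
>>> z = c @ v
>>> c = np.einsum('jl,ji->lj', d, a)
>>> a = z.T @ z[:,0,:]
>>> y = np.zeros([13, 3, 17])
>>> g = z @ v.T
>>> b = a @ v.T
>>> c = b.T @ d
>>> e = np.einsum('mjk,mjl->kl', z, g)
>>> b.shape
(5, 3, 3)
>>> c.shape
(3, 3, 5)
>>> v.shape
(3, 5)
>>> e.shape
(5, 3)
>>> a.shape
(5, 3, 5)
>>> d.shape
(5, 5)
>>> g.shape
(23, 3, 3)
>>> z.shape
(23, 3, 5)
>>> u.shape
(17, 23, 3)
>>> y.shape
(13, 3, 17)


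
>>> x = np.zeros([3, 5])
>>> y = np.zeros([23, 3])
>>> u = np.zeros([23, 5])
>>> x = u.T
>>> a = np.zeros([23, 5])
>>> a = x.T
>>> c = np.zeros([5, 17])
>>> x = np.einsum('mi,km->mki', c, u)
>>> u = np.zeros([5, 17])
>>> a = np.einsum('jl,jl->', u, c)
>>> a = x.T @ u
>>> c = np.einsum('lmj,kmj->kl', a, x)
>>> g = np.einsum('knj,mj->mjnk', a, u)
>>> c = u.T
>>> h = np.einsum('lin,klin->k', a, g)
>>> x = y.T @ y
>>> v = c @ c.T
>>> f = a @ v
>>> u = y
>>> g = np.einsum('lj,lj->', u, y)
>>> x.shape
(3, 3)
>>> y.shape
(23, 3)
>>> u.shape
(23, 3)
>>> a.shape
(17, 23, 17)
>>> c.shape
(17, 5)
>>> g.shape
()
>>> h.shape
(5,)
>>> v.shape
(17, 17)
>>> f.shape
(17, 23, 17)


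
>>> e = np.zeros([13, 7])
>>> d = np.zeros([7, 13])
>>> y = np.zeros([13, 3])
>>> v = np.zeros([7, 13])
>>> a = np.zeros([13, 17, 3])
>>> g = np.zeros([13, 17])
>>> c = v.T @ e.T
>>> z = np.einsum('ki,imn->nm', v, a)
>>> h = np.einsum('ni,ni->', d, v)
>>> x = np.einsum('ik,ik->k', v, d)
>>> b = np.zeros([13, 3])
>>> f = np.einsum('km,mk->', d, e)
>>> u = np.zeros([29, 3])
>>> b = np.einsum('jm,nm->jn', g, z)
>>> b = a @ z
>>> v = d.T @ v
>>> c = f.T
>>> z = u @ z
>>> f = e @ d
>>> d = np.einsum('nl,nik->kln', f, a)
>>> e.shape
(13, 7)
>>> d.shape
(3, 13, 13)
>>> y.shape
(13, 3)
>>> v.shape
(13, 13)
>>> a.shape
(13, 17, 3)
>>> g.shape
(13, 17)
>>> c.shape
()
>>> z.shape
(29, 17)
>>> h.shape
()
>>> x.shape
(13,)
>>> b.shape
(13, 17, 17)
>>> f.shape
(13, 13)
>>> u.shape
(29, 3)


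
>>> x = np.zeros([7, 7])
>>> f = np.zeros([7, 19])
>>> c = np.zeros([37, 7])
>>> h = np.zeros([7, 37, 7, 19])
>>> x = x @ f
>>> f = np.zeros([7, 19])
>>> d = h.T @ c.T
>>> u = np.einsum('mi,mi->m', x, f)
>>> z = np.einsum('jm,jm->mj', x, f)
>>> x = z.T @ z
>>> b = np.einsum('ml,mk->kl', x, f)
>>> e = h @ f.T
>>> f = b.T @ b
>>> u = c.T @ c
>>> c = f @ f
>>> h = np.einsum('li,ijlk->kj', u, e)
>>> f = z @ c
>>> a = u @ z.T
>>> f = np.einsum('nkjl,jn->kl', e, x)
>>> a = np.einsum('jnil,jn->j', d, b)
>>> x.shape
(7, 7)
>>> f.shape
(37, 7)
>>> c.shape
(7, 7)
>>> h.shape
(7, 37)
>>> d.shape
(19, 7, 37, 37)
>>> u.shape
(7, 7)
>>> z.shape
(19, 7)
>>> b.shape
(19, 7)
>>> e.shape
(7, 37, 7, 7)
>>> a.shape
(19,)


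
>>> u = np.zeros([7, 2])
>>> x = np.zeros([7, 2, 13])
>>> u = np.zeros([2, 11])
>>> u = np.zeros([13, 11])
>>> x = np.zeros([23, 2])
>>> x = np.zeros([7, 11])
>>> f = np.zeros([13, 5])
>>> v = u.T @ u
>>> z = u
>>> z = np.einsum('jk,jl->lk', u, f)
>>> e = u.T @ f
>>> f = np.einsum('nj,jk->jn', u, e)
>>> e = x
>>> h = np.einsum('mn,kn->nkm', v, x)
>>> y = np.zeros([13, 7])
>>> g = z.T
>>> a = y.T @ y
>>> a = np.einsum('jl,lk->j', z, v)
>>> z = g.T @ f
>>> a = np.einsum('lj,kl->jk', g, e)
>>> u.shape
(13, 11)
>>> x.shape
(7, 11)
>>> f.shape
(11, 13)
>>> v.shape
(11, 11)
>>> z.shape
(5, 13)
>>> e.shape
(7, 11)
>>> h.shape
(11, 7, 11)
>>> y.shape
(13, 7)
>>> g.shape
(11, 5)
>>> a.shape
(5, 7)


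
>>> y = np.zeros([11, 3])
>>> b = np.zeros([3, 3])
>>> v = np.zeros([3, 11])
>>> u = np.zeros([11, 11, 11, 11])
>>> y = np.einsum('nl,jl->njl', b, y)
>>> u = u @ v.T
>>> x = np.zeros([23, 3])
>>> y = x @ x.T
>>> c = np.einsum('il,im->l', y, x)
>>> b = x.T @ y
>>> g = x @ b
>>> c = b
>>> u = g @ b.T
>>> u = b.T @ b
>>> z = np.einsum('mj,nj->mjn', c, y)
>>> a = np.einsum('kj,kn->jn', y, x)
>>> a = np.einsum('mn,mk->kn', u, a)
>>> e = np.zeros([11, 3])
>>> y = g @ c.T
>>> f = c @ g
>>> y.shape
(23, 3)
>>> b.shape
(3, 23)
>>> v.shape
(3, 11)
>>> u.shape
(23, 23)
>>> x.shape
(23, 3)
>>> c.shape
(3, 23)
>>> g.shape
(23, 23)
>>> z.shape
(3, 23, 23)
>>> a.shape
(3, 23)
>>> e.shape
(11, 3)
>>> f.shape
(3, 23)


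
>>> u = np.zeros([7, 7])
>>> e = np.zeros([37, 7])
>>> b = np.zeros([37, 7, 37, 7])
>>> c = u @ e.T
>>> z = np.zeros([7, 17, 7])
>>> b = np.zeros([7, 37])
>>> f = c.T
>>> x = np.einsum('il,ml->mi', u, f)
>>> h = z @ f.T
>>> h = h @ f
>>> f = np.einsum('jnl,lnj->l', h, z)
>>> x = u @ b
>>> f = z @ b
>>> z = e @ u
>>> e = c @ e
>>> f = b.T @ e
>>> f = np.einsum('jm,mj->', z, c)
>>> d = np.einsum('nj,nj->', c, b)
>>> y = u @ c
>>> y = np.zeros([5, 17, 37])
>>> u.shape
(7, 7)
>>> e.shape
(7, 7)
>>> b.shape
(7, 37)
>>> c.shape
(7, 37)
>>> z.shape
(37, 7)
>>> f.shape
()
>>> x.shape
(7, 37)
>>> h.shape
(7, 17, 7)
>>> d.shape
()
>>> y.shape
(5, 17, 37)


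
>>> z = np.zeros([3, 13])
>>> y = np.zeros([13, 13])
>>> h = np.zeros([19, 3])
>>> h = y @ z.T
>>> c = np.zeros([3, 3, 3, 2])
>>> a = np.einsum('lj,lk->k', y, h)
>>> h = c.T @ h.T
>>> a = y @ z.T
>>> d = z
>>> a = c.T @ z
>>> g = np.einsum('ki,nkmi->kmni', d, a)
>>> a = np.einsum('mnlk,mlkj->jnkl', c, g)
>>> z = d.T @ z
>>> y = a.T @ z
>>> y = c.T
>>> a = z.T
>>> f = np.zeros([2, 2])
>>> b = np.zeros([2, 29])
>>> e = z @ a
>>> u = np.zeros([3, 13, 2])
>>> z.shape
(13, 13)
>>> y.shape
(2, 3, 3, 3)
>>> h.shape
(2, 3, 3, 13)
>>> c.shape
(3, 3, 3, 2)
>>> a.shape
(13, 13)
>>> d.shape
(3, 13)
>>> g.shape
(3, 3, 2, 13)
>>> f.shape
(2, 2)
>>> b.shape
(2, 29)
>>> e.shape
(13, 13)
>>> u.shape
(3, 13, 2)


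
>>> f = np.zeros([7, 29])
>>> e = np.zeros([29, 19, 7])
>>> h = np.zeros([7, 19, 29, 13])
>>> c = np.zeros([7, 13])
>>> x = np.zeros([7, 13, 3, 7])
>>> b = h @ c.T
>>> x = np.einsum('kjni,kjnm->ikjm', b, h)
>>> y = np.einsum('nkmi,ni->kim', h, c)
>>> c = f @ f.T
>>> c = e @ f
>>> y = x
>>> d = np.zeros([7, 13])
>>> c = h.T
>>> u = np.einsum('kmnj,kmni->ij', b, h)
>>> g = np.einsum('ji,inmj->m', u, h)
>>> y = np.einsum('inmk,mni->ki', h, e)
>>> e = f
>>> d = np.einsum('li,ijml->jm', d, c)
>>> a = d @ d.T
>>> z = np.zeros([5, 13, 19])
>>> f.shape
(7, 29)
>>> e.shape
(7, 29)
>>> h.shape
(7, 19, 29, 13)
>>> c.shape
(13, 29, 19, 7)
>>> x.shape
(7, 7, 19, 13)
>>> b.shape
(7, 19, 29, 7)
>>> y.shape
(13, 7)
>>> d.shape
(29, 19)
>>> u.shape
(13, 7)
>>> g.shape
(29,)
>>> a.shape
(29, 29)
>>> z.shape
(5, 13, 19)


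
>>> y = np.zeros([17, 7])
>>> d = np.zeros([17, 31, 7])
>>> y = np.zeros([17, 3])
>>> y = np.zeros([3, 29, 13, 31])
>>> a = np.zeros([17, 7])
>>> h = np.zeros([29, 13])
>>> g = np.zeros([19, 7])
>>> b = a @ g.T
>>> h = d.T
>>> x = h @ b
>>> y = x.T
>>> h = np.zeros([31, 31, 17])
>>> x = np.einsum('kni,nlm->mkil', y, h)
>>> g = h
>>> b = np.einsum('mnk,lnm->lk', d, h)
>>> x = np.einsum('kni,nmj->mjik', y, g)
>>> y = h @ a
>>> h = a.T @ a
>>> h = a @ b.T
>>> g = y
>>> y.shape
(31, 31, 7)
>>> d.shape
(17, 31, 7)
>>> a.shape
(17, 7)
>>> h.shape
(17, 31)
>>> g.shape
(31, 31, 7)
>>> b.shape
(31, 7)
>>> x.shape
(31, 17, 7, 19)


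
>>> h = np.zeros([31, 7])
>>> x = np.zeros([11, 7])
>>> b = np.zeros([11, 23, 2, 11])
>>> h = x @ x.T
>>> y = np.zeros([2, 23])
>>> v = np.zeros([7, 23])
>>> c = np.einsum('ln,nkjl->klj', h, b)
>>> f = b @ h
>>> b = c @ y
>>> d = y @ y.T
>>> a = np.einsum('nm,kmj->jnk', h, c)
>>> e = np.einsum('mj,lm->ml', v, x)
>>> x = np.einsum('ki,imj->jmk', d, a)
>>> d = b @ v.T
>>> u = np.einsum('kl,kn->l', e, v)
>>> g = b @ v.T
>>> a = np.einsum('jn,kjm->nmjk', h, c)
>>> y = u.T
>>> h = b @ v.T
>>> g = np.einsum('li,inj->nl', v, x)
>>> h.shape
(23, 11, 7)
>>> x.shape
(23, 11, 2)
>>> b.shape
(23, 11, 23)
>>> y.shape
(11,)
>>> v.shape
(7, 23)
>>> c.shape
(23, 11, 2)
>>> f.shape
(11, 23, 2, 11)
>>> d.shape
(23, 11, 7)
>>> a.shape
(11, 2, 11, 23)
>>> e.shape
(7, 11)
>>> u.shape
(11,)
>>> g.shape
(11, 7)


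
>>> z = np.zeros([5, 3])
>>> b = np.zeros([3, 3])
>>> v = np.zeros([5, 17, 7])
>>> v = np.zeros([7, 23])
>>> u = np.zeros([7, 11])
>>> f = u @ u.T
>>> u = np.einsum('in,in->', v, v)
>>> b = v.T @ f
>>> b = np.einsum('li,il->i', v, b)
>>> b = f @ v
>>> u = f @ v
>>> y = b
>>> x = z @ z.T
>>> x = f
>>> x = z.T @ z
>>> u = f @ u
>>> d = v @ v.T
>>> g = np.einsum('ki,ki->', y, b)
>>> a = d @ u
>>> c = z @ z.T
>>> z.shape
(5, 3)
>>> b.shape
(7, 23)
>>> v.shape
(7, 23)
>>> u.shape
(7, 23)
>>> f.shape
(7, 7)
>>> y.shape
(7, 23)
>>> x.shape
(3, 3)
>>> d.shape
(7, 7)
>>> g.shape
()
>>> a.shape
(7, 23)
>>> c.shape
(5, 5)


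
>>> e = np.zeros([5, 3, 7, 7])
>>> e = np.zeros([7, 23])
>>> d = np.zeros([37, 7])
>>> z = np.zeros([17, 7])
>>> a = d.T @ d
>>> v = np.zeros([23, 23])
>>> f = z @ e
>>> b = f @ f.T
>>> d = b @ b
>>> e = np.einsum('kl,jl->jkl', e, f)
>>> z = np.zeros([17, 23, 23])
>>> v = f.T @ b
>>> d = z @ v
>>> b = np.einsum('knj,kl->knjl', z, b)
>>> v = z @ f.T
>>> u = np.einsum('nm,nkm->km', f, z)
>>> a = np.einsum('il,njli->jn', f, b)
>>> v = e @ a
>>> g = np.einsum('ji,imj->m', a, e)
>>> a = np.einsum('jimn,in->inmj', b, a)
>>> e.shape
(17, 7, 23)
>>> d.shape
(17, 23, 17)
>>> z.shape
(17, 23, 23)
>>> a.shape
(23, 17, 23, 17)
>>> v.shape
(17, 7, 17)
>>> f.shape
(17, 23)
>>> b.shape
(17, 23, 23, 17)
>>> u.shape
(23, 23)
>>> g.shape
(7,)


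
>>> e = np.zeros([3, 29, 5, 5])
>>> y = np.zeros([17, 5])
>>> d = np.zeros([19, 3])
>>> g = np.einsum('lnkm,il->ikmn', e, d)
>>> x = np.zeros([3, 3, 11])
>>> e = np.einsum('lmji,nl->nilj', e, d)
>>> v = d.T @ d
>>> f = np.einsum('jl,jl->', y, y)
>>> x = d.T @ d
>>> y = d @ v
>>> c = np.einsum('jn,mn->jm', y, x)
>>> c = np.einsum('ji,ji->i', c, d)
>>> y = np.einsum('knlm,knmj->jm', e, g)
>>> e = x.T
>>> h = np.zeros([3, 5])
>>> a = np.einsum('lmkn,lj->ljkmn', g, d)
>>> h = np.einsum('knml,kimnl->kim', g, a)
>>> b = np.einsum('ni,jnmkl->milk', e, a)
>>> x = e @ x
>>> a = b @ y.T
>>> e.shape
(3, 3)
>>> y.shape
(29, 5)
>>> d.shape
(19, 3)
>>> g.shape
(19, 5, 5, 29)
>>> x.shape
(3, 3)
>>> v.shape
(3, 3)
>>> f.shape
()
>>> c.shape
(3,)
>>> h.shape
(19, 3, 5)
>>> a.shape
(5, 3, 29, 29)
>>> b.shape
(5, 3, 29, 5)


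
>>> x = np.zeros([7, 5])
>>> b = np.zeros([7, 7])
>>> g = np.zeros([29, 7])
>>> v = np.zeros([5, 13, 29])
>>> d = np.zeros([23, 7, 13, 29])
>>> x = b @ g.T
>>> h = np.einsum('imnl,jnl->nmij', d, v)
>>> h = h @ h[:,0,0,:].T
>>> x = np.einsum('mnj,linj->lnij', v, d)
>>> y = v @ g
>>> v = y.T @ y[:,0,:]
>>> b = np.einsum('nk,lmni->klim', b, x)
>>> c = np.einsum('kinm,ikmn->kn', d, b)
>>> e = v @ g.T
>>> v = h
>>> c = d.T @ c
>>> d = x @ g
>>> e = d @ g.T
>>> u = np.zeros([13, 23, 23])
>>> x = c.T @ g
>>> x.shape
(13, 7, 13, 7)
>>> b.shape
(7, 23, 29, 13)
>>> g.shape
(29, 7)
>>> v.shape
(13, 7, 23, 13)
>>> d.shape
(23, 13, 7, 7)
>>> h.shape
(13, 7, 23, 13)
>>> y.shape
(5, 13, 7)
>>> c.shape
(29, 13, 7, 13)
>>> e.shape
(23, 13, 7, 29)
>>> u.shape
(13, 23, 23)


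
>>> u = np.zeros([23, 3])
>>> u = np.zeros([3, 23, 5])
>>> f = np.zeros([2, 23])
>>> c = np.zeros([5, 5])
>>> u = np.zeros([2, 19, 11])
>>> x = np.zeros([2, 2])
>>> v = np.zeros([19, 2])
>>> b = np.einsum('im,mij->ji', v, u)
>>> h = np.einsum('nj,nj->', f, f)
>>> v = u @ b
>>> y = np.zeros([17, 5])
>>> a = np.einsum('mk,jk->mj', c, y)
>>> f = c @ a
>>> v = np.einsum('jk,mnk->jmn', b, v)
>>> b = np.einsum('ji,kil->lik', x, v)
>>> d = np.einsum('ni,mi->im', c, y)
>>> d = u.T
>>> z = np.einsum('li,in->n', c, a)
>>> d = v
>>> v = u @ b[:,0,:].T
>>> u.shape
(2, 19, 11)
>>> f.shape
(5, 17)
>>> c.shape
(5, 5)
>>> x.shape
(2, 2)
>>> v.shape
(2, 19, 19)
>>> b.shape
(19, 2, 11)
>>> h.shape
()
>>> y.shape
(17, 5)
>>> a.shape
(5, 17)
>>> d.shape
(11, 2, 19)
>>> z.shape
(17,)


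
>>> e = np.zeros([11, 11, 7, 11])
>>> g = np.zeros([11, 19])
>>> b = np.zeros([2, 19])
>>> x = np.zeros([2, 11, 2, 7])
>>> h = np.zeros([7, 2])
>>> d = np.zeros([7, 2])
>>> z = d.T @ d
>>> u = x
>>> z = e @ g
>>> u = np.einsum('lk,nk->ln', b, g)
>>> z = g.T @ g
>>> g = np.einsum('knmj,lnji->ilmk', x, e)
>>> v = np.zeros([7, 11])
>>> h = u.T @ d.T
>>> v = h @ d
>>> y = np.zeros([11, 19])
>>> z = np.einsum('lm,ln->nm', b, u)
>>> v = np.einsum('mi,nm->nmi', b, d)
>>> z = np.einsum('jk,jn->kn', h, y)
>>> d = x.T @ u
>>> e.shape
(11, 11, 7, 11)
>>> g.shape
(11, 11, 2, 2)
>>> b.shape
(2, 19)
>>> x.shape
(2, 11, 2, 7)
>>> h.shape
(11, 7)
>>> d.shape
(7, 2, 11, 11)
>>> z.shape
(7, 19)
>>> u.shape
(2, 11)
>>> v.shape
(7, 2, 19)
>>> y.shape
(11, 19)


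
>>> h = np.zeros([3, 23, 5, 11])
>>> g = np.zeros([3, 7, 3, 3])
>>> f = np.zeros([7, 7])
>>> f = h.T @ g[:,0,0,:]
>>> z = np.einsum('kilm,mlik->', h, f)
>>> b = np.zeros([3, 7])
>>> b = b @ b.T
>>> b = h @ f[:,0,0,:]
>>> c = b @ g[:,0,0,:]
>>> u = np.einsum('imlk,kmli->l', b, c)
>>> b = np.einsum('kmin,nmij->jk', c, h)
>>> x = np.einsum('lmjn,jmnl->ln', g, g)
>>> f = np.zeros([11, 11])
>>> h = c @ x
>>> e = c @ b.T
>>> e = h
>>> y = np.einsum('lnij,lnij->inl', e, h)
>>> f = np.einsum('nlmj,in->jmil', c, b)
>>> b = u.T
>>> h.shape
(3, 23, 5, 3)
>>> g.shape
(3, 7, 3, 3)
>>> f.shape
(3, 5, 11, 23)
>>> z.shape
()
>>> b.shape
(5,)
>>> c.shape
(3, 23, 5, 3)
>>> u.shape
(5,)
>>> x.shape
(3, 3)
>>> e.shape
(3, 23, 5, 3)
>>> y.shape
(5, 23, 3)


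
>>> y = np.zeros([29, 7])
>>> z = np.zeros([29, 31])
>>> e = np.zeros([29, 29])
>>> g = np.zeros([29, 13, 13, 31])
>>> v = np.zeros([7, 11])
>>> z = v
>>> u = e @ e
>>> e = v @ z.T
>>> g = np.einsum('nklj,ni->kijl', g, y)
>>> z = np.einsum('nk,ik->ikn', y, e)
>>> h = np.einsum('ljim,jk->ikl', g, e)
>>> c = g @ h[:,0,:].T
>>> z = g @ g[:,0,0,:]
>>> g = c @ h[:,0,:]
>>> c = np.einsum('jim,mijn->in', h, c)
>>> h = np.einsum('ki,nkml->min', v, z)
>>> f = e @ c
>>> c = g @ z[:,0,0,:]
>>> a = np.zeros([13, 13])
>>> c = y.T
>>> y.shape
(29, 7)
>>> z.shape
(13, 7, 31, 13)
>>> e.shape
(7, 7)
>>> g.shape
(13, 7, 31, 13)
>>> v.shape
(7, 11)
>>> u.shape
(29, 29)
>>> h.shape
(31, 11, 13)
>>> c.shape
(7, 29)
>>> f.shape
(7, 31)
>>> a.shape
(13, 13)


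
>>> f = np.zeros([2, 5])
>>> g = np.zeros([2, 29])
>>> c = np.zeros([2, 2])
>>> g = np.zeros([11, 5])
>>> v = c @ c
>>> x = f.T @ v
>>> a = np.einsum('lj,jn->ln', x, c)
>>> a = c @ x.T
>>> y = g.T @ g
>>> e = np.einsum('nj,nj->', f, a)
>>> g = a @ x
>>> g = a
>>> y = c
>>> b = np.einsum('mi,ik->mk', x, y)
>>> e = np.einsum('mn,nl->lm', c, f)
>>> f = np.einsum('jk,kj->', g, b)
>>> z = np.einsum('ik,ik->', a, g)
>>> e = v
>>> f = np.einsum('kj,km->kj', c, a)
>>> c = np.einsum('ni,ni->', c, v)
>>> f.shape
(2, 2)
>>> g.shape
(2, 5)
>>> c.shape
()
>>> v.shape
(2, 2)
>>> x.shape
(5, 2)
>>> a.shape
(2, 5)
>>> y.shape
(2, 2)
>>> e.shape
(2, 2)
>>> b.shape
(5, 2)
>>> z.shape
()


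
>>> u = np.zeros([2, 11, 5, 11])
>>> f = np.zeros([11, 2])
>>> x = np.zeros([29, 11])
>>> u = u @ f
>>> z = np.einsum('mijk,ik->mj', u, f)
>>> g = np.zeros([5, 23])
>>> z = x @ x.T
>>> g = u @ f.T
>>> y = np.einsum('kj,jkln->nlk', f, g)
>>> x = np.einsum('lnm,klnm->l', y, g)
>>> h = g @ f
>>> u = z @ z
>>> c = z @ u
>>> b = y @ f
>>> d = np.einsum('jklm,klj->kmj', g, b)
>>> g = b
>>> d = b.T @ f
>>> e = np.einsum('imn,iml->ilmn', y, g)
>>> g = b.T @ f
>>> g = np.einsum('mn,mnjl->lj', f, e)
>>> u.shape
(29, 29)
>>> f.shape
(11, 2)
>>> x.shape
(11,)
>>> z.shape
(29, 29)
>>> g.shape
(11, 5)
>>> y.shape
(11, 5, 11)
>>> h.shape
(2, 11, 5, 2)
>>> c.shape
(29, 29)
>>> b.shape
(11, 5, 2)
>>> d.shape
(2, 5, 2)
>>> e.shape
(11, 2, 5, 11)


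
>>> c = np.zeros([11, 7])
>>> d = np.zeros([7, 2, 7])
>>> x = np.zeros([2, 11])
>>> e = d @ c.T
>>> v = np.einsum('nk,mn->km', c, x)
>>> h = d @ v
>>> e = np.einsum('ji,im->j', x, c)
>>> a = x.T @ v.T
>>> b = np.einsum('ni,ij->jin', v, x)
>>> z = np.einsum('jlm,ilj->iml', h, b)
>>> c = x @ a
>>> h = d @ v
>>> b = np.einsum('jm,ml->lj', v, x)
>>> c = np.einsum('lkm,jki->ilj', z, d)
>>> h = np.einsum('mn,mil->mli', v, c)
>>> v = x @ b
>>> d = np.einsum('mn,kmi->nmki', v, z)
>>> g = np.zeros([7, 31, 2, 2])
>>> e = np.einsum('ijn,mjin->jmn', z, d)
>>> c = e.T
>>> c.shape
(2, 7, 2)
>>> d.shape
(7, 2, 11, 2)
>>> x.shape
(2, 11)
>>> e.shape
(2, 7, 2)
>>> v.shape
(2, 7)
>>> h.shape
(7, 7, 11)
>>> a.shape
(11, 7)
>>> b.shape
(11, 7)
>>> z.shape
(11, 2, 2)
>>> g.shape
(7, 31, 2, 2)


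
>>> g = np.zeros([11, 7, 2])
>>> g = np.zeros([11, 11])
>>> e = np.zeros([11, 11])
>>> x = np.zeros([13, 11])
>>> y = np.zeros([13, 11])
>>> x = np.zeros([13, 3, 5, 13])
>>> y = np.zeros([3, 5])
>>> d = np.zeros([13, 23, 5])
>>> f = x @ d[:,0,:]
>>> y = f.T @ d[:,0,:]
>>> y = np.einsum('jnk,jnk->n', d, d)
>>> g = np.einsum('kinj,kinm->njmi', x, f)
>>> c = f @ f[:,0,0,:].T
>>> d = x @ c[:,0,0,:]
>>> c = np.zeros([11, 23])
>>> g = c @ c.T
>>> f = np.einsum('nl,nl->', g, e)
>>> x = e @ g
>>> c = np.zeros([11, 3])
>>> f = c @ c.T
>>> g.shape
(11, 11)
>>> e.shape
(11, 11)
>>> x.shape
(11, 11)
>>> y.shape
(23,)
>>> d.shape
(13, 3, 5, 13)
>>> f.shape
(11, 11)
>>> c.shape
(11, 3)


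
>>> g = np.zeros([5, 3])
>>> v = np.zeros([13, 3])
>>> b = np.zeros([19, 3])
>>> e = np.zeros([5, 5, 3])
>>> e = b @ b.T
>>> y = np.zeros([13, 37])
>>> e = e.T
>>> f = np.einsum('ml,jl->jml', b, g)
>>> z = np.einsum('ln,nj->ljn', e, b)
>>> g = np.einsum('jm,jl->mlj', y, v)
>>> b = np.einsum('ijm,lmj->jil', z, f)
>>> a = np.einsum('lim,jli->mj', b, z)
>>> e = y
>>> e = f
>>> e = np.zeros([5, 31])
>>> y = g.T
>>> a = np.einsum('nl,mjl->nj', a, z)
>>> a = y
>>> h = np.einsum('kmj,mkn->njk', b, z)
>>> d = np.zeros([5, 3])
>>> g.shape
(37, 3, 13)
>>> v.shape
(13, 3)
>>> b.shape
(3, 19, 5)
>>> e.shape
(5, 31)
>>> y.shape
(13, 3, 37)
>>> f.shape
(5, 19, 3)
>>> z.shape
(19, 3, 19)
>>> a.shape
(13, 3, 37)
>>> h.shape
(19, 5, 3)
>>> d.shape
(5, 3)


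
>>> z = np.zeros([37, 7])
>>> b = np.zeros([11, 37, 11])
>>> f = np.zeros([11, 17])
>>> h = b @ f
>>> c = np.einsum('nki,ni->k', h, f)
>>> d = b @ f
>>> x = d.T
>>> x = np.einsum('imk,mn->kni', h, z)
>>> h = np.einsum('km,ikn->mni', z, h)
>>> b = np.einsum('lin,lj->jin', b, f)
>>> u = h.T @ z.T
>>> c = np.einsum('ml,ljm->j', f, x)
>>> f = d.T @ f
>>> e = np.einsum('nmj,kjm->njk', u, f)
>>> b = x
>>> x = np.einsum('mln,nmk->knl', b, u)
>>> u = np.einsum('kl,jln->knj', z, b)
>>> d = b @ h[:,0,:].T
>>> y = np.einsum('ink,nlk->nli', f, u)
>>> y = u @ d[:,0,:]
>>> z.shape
(37, 7)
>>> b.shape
(17, 7, 11)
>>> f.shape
(17, 37, 17)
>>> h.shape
(7, 17, 11)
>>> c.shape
(7,)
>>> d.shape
(17, 7, 7)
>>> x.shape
(37, 11, 7)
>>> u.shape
(37, 11, 17)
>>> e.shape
(11, 37, 17)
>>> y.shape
(37, 11, 7)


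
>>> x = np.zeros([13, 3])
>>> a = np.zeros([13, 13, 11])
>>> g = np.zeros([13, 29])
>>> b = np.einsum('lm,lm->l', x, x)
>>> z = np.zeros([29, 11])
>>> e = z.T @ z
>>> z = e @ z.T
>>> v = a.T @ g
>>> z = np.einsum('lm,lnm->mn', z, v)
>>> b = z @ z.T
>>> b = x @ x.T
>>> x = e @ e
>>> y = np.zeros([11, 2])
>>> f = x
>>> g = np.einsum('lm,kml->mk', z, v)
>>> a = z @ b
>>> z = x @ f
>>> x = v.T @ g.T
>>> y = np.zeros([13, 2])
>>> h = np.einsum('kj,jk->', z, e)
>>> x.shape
(29, 13, 13)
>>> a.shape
(29, 13)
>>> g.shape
(13, 11)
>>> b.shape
(13, 13)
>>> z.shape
(11, 11)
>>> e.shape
(11, 11)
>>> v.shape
(11, 13, 29)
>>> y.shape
(13, 2)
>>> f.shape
(11, 11)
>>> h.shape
()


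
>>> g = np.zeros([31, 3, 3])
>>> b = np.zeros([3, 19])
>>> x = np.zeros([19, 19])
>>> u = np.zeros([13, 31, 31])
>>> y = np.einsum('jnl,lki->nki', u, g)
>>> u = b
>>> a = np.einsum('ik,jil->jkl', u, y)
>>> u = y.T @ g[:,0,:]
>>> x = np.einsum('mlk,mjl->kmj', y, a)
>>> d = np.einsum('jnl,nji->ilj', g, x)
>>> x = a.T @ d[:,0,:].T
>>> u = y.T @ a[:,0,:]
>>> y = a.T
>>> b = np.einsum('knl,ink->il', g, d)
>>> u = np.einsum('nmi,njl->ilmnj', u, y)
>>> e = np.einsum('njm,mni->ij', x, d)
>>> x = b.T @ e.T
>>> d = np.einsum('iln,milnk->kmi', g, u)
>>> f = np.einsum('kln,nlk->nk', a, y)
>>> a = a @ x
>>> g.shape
(31, 3, 3)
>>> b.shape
(19, 3)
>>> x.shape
(3, 31)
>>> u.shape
(3, 31, 3, 3, 19)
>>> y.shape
(3, 19, 31)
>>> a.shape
(31, 19, 31)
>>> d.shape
(19, 3, 31)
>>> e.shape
(31, 19)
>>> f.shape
(3, 31)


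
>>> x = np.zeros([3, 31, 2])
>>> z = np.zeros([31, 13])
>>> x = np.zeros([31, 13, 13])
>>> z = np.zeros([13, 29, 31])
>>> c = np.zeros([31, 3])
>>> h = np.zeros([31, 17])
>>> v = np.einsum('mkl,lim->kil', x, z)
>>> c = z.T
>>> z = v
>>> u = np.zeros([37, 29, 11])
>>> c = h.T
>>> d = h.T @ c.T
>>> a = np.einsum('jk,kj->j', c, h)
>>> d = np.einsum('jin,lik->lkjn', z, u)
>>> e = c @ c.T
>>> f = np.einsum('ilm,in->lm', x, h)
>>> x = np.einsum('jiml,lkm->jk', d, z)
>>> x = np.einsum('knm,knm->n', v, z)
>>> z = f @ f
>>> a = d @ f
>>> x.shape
(29,)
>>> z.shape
(13, 13)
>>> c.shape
(17, 31)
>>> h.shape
(31, 17)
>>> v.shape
(13, 29, 13)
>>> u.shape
(37, 29, 11)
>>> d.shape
(37, 11, 13, 13)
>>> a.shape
(37, 11, 13, 13)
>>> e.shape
(17, 17)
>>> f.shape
(13, 13)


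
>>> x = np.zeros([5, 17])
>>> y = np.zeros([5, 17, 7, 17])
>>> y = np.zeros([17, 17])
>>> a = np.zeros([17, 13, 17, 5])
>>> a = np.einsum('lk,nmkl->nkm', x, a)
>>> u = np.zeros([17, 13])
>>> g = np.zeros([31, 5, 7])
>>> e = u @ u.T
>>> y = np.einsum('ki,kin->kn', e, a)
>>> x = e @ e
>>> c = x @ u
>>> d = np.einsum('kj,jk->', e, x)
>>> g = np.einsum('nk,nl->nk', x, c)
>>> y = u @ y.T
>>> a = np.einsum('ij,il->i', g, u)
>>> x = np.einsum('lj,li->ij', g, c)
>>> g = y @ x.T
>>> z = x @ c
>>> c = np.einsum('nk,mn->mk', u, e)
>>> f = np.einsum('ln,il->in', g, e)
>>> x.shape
(13, 17)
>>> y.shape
(17, 17)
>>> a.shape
(17,)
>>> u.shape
(17, 13)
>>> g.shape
(17, 13)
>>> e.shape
(17, 17)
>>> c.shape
(17, 13)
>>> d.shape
()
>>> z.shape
(13, 13)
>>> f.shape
(17, 13)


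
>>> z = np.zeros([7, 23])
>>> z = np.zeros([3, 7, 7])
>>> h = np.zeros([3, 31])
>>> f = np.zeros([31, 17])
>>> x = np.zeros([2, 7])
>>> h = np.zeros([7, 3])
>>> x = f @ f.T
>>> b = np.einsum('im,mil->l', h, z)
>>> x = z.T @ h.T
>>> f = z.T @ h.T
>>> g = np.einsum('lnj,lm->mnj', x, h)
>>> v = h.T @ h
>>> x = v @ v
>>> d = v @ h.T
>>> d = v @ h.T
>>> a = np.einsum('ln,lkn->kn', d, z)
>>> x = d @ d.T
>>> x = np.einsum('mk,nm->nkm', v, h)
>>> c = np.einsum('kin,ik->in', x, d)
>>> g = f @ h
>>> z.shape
(3, 7, 7)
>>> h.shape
(7, 3)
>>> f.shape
(7, 7, 7)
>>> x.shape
(7, 3, 3)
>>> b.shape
(7,)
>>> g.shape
(7, 7, 3)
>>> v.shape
(3, 3)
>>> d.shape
(3, 7)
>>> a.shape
(7, 7)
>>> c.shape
(3, 3)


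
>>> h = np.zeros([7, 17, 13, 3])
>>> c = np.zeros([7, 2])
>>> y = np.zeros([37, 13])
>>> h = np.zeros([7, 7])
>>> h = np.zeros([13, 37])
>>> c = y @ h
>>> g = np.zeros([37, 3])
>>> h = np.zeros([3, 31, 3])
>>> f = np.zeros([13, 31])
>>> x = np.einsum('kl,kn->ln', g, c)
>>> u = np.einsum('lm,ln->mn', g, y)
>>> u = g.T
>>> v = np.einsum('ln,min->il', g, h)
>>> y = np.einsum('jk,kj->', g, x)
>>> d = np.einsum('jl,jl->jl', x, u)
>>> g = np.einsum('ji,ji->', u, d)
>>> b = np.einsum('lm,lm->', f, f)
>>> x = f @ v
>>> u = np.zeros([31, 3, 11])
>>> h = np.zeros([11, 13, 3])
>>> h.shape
(11, 13, 3)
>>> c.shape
(37, 37)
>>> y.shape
()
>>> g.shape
()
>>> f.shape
(13, 31)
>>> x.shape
(13, 37)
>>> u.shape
(31, 3, 11)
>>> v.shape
(31, 37)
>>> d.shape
(3, 37)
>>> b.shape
()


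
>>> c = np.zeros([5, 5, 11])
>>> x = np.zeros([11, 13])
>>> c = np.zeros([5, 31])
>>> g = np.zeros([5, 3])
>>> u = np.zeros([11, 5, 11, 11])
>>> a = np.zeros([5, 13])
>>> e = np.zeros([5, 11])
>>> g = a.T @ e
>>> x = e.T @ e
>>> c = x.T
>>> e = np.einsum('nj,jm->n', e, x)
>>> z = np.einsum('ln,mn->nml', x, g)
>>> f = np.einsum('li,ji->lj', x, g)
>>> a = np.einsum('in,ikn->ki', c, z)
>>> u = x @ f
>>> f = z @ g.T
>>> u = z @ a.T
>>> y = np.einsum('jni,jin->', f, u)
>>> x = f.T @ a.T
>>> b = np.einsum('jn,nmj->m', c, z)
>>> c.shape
(11, 11)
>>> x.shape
(13, 13, 13)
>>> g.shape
(13, 11)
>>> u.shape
(11, 13, 13)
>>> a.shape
(13, 11)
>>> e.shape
(5,)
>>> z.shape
(11, 13, 11)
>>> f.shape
(11, 13, 13)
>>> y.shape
()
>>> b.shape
(13,)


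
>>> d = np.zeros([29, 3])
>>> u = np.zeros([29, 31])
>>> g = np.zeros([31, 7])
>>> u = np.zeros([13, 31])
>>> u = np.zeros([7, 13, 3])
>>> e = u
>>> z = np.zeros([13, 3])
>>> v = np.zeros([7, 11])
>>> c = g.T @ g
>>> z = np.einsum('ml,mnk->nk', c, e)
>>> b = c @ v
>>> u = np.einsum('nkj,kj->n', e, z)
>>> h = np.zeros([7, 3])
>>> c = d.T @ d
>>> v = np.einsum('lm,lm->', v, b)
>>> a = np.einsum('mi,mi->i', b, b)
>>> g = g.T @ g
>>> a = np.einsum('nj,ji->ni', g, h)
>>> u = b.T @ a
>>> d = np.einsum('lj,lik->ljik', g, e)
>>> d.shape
(7, 7, 13, 3)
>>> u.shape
(11, 3)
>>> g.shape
(7, 7)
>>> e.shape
(7, 13, 3)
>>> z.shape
(13, 3)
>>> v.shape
()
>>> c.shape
(3, 3)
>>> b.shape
(7, 11)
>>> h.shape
(7, 3)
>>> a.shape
(7, 3)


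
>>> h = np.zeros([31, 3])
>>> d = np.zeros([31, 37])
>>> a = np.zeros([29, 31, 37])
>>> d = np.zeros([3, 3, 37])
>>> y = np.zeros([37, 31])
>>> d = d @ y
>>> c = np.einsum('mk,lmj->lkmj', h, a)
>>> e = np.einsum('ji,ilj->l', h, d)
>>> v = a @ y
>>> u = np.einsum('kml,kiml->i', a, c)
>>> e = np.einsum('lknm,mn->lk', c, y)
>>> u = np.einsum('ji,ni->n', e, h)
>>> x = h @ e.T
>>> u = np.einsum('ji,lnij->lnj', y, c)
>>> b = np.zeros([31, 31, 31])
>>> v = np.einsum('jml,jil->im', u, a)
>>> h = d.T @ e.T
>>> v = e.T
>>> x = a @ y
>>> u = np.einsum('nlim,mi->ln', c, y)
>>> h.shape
(31, 3, 29)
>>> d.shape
(3, 3, 31)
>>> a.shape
(29, 31, 37)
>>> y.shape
(37, 31)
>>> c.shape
(29, 3, 31, 37)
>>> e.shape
(29, 3)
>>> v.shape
(3, 29)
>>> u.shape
(3, 29)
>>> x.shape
(29, 31, 31)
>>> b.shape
(31, 31, 31)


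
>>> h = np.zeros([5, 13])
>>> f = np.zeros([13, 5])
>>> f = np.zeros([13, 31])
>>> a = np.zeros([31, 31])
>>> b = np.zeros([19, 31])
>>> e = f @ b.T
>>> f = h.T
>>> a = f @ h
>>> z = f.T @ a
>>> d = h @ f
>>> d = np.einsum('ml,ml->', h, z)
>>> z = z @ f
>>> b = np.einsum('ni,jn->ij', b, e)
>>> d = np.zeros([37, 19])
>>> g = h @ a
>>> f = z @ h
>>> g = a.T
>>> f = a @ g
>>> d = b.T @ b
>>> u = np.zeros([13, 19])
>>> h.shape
(5, 13)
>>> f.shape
(13, 13)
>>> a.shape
(13, 13)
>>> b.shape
(31, 13)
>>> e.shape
(13, 19)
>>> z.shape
(5, 5)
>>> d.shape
(13, 13)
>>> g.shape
(13, 13)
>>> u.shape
(13, 19)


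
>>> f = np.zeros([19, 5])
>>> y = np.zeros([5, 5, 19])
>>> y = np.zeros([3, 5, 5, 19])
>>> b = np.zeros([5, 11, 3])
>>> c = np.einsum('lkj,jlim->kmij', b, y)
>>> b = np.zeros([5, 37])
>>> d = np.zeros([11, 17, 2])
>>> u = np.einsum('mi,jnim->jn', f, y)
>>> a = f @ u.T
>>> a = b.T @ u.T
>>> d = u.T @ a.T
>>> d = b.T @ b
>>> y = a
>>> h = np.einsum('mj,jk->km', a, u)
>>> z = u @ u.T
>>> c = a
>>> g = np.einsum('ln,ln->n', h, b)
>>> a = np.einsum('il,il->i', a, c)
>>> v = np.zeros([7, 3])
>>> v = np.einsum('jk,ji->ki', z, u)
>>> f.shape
(19, 5)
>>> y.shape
(37, 3)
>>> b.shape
(5, 37)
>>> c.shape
(37, 3)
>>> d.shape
(37, 37)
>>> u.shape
(3, 5)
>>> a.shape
(37,)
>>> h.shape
(5, 37)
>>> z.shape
(3, 3)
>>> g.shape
(37,)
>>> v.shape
(3, 5)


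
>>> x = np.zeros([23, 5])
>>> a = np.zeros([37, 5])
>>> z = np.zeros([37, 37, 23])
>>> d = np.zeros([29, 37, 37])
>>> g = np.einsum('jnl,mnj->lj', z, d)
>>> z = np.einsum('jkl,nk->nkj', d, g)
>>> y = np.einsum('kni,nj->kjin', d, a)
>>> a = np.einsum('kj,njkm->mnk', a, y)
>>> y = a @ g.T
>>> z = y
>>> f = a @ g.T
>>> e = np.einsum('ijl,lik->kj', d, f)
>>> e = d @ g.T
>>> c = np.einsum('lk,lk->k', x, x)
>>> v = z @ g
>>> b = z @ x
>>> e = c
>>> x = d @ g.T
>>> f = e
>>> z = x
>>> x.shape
(29, 37, 23)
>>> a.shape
(37, 29, 37)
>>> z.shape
(29, 37, 23)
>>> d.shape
(29, 37, 37)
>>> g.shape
(23, 37)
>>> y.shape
(37, 29, 23)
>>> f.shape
(5,)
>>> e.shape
(5,)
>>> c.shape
(5,)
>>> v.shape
(37, 29, 37)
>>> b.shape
(37, 29, 5)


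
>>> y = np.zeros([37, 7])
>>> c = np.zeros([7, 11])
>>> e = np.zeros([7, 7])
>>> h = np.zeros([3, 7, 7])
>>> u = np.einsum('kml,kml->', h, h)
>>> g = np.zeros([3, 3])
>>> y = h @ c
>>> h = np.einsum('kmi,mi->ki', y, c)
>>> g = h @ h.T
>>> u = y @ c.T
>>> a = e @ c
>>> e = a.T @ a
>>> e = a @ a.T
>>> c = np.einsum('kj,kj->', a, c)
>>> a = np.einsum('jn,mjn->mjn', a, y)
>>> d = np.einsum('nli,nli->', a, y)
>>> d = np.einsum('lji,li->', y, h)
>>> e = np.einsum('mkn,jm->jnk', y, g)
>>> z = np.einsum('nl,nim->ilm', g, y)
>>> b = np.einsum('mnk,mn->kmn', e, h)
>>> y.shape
(3, 7, 11)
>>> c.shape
()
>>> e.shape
(3, 11, 7)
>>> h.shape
(3, 11)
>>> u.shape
(3, 7, 7)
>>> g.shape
(3, 3)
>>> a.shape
(3, 7, 11)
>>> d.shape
()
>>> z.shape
(7, 3, 11)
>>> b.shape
(7, 3, 11)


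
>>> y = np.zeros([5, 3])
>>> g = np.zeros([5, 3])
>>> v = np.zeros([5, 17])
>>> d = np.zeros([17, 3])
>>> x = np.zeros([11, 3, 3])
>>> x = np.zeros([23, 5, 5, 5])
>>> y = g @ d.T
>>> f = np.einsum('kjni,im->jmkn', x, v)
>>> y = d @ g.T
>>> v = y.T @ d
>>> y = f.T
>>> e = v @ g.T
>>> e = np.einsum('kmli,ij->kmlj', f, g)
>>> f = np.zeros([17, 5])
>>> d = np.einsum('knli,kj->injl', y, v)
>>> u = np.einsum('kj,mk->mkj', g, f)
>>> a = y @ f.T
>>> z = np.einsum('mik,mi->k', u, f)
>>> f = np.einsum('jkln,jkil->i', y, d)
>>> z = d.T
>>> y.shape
(5, 23, 17, 5)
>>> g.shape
(5, 3)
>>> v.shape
(5, 3)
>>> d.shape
(5, 23, 3, 17)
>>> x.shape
(23, 5, 5, 5)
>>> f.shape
(3,)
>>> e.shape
(5, 17, 23, 3)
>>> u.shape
(17, 5, 3)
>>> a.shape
(5, 23, 17, 17)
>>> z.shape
(17, 3, 23, 5)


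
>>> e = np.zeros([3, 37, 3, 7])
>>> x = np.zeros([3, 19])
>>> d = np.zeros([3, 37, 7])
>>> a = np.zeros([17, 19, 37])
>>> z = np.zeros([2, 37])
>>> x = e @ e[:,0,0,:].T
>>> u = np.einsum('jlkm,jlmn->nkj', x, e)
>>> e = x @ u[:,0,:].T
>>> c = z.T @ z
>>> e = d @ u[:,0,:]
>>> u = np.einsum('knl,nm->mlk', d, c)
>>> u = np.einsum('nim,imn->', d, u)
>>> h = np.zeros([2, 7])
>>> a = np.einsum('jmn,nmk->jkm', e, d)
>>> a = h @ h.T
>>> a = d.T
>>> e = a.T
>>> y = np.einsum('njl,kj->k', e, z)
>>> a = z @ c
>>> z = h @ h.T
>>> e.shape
(3, 37, 7)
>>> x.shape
(3, 37, 3, 3)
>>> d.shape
(3, 37, 7)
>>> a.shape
(2, 37)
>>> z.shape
(2, 2)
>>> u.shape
()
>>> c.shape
(37, 37)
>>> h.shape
(2, 7)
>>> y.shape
(2,)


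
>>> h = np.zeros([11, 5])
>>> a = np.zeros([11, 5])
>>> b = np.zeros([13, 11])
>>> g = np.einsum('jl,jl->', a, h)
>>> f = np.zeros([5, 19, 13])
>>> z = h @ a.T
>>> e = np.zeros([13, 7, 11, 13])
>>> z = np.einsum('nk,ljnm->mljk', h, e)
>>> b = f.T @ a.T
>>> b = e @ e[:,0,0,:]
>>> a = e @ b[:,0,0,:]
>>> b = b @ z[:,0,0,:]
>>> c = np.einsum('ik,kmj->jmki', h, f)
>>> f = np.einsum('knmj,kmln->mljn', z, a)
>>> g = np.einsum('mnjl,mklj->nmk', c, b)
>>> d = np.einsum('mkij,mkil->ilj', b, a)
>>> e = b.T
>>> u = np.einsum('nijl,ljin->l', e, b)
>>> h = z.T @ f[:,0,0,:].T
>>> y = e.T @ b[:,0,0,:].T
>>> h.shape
(5, 7, 13, 7)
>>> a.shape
(13, 7, 11, 13)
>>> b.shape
(13, 7, 11, 5)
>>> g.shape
(19, 13, 7)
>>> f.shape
(7, 11, 5, 13)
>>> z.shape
(13, 13, 7, 5)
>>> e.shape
(5, 11, 7, 13)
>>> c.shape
(13, 19, 5, 11)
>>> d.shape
(11, 13, 5)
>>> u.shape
(13,)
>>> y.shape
(13, 7, 11, 13)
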